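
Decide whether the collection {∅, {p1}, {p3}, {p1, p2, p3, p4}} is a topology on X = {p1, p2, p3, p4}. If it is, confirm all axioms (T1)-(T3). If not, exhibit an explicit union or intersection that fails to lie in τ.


τ is NOT a topology on X.

Axiom (T1): ∅ ∈ τ? Yes; X ∈ τ? Yes.
Axiom (T2/T3): check pairwise unions and intersections of members of τ.
Counterexample for (T2): {p1} ∪ {p3} = {p1, p3} ∉ τ. Therefore τ is NOT a topology.


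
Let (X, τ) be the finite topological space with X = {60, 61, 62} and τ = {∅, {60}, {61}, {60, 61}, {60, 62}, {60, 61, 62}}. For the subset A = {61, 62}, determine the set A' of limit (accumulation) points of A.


A' = ∅

For each x ∈ X, list the open sets U ∈ τ with x ∈ U, then check whether U ∩ (A ∖ {x}) ≠ ∅ for every such U.
  x = 60: open {60} ∋ x has {60} ∩ (A ∖ {60}) = ∅, so x is NOT a limit point.
  x = 61: open {61} ∋ x has {61} ∩ (A ∖ {61}) = ∅, so x is NOT a limit point.
  x = 62: open {60, 62} ∋ x has {60, 62} ∩ (A ∖ {62}) = ∅, so x is NOT a limit point.
Collecting: A' = ∅.


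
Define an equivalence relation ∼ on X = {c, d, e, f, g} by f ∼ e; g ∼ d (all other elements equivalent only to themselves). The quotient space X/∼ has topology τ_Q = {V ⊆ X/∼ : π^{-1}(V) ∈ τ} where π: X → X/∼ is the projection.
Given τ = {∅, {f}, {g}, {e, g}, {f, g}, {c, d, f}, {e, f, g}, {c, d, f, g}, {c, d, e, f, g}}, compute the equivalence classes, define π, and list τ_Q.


X/∼ = {[c], [d=g], [e=f]}; |τ_Q| = 2.

Equivalence classes: [c], [d=g], [e=f].
Quotient map π: X → X/∼ sends c ↦ [c], d ↦ [d=g], e ↦ [e=f], f ↦ [e=f], g ↦ [d=g].
For each subset V ⊆ X/∼, compute π^{-1}(V) ⊆ X and check whether π^{-1}(V) ∈ τ. V is open in τ_Q iff π^{-1}(V) ∈ τ.
  V = {}: π^{-1}(V) = ∅ ∈ τ ✓.
  V = {[c]}: π^{-1}(V) = {c} ∉ τ ✗.
  V = {[d=g]}: π^{-1}(V) = {d, g} ∉ τ ✗.
  V = {[c], [d=g]}: π^{-1}(V) = {c, d, g} ∉ τ ✗.
  V = {[e=f]}: π^{-1}(V) = {e, f} ∉ τ ✗.
  V = {[c], [e=f]}: π^{-1}(V) = {c, e, f} ∉ τ ✗.
  V = {[d=g], [e=f]}: π^{-1}(V) = {d, e, f, g} ∉ τ ✗.
  V = {[c], [d=g], [e=f]}: π^{-1}(V) = {c, d, e, f, g} ∈ τ ✓.
Open sets in the quotient: τ_Q = {{}, {[c], [d=g], [e=f]}} (2 elements).


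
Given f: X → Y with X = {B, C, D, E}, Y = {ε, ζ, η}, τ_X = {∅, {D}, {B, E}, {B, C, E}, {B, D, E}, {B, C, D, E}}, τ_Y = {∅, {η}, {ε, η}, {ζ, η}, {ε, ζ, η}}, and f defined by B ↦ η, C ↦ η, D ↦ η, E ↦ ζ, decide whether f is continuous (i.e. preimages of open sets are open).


f is NOT continuous.

Compute f^{-1}(U) for each U ∈ τ_Y:
  U = ∅: f^{-1}(U) = ∅ ∈ τ_X ✓.
  U = {η}: f^{-1}(U) = {B, C, D} ∉ τ_X ✗.
  U = {ε, η}: f^{-1}(U) = {B, C, D} ∉ τ_X ✗.
  U = {ζ, η}: f^{-1}(U) = {B, C, D, E} ∈ τ_X ✓.
  U = {ε, ζ, η}: f^{-1}(U) = {B, C, D, E} ∈ τ_X ✓.
Found U = {η} with f^{-1}(U) = {B, C, D} not in τ_X. Therefore f is NOT continuous.


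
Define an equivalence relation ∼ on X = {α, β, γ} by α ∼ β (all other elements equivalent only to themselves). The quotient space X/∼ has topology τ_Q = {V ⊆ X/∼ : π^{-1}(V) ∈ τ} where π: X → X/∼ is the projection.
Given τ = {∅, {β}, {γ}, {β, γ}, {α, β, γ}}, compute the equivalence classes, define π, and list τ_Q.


X/∼ = {[α=β], [γ]}; |τ_Q| = 3.

Equivalence classes: [α=β], [γ].
Quotient map π: X → X/∼ sends α ↦ [α=β], β ↦ [α=β], γ ↦ [γ].
For each subset V ⊆ X/∼, compute π^{-1}(V) ⊆ X and check whether π^{-1}(V) ∈ τ. V is open in τ_Q iff π^{-1}(V) ∈ τ.
  V = {}: π^{-1}(V) = ∅ ∈ τ ✓.
  V = {[α=β]}: π^{-1}(V) = {α, β} ∉ τ ✗.
  V = {[γ]}: π^{-1}(V) = {γ} ∈ τ ✓.
  V = {[α=β], [γ]}: π^{-1}(V) = {α, β, γ} ∈ τ ✓.
Open sets in the quotient: τ_Q = {{}, {[γ]}, {[α=β], [γ]}} (3 elements).


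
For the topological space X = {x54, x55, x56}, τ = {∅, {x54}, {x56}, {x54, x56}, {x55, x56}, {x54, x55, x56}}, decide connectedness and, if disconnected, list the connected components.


(X, τ) is disconnected; components = [{x54}, {x55, x56}].

Find clopen sets (U ∈ τ with X ∖ U ∈ τ):
  U = ∅, X ∖ U = {x54, x55, x56} — both open, so U is clopen.
  U = {x54}, X ∖ U = {x55, x56} — both open, so U is clopen.
  U = {x55, x56}, X ∖ U = {x54} — both open, so U is clopen.
  U = {x54, x55, x56}, X ∖ U = ∅ — both open, so U is clopen.
Nontrivial clopen(s) exist: e.g. {x55, x56}. So (X, τ) is disconnected.
Compute connected components by grouping points that agree on all clopens:
  component: {x54}
  component: {x55, x56}


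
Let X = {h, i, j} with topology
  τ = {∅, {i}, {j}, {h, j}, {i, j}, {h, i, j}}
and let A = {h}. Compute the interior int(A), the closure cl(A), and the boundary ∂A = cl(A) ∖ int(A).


int(A) = ∅, cl(A) = {h}, ∂A = {h}.

Closed sets in (X, τ) are complements of opens:
  closed(X, τ) = {∅, {h}, {i}, {h, i}, {h, j}, {h, i, j}}.
int(A) = ⋃ {U ∈ τ : U ⊆ A}. Opens contained in A: ∅.
Taking the union of these: int(A) = ∅.
cl(A) = ⋂ {C closed : A ⊆ C}. Closed sets containing A: {h}, {h, i}, {h, j}, {h, i, j}.
Intersecting these: cl(A) = {h}.
∂A = cl(A) ∖ int(A) = {h} ∖ ∅ = {h}.


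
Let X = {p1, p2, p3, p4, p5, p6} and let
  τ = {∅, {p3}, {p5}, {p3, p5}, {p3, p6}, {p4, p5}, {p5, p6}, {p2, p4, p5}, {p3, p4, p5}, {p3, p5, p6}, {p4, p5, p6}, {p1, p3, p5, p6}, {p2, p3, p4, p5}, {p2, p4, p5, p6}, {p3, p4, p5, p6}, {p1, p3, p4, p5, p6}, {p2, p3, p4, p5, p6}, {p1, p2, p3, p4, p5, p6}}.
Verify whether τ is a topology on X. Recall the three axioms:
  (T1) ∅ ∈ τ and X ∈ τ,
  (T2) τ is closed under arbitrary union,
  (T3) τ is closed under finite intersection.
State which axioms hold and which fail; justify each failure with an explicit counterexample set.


τ is NOT a topology on X.

Axiom (T1): ∅ ∈ τ? Yes; X ∈ τ? Yes.
Axiom (T2/T3): check pairwise unions and intersections of members of τ.
Counterexample for (T3): {p3, p6} ∩ {p5, p6} = {p6} ∉ τ. Therefore τ is NOT a topology.


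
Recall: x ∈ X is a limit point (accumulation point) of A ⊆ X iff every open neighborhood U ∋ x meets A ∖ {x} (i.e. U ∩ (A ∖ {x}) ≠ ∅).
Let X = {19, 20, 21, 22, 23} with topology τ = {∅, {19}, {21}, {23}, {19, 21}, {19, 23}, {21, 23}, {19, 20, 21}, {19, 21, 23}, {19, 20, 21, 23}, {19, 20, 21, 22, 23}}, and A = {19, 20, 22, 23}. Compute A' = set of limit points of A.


A' = {20, 22}

For each x ∈ X, list the open sets U ∈ τ with x ∈ U, then check whether U ∩ (A ∖ {x}) ≠ ∅ for every such U.
  x = 19: open {19} ∋ x has {19} ∩ (A ∖ {19}) = ∅, so x is NOT a limit point.
  x = 20: opens ∋ x are {19, 20, 21}, {19, 20, 21, 23}, {19, 20, 21, 22, 23}; each meets A ∖ {20}, so x IS a limit point.
  x = 21: open {21} ∋ x has {21} ∩ (A ∖ {21}) = ∅, so x is NOT a limit point.
  x = 22: opens ∋ x are {19, 20, 21, 22, 23}; each meets A ∖ {22}, so x IS a limit point.
  x = 23: open {23} ∋ x has {23} ∩ (A ∖ {23}) = ∅, so x is NOT a limit point.
Collecting: A' = {20, 22}.


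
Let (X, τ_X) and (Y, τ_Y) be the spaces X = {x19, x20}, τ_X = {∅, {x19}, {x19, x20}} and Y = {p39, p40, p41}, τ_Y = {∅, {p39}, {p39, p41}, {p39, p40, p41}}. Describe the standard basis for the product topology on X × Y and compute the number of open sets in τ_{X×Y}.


Basis B = {∅ × ∅, {x19} × {p39}, {x19} × {p39, p41}, {x19, x20} × {p39}, {x19} × {p39, p40, p41}, {x19, x20} × {p39, p41}, {x19, x20} × {p39, p40, p41}}; |τ_{X×Y}| = 10.

Enumerate products U × V with U ∈ τ_X, V ∈ τ_Y (deduplicated):
  ∅ × ∅ = {} (∅)
  {x19} × {p39} = {(x19,p39)}
  {x19} × {p39, p41} = {(x19,p39), (x19,p41)}
  {x19, x20} × {p39} = {(x19,p39), (x20,p39)}
  {x19} × {p39, p40, p41} = {(x19,p39), (x19,p40), (x19,p41)}
  {x19, x20} × {p39, p41} = {(x19,p39), (x19,p41), (x20,p39), (x20,p41)}
  {x19, x20} × {p39, p40, p41} = {(x19,p39), (x19,p40), (x19,p41), (x20,p39), (x20,p40), (x20,p41)}
These 7 distinct sets form the basis B.
Close under arbitrary unions to get τ_{X×Y}; counting gives |τ_{X×Y}| = 10.


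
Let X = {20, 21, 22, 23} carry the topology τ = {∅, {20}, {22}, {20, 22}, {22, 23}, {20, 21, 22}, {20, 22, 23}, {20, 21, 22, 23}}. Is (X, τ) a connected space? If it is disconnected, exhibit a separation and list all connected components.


(X, τ) is connected.

Find clopen sets (U ∈ τ with X ∖ U ∈ τ):
  U = ∅, X ∖ U = {20, 21, 22, 23} — both open, so U is clopen.
  U = {20, 21, 22, 23}, X ∖ U = ∅ — both open, so U is clopen.
Only trivial clopens (∅ and X) exist, so (X, τ) is connected.
Compute connected components by grouping points that agree on all clopens:
  component: {20, 21, 22, 23}


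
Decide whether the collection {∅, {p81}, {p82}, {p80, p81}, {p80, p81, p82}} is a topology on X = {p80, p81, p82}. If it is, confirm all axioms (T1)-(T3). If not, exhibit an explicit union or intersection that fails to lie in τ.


τ is NOT a topology on X.

Axiom (T1): ∅ ∈ τ? Yes; X ∈ τ? Yes.
Axiom (T2/T3): check pairwise unions and intersections of members of τ.
Counterexample for (T2): {p81} ∪ {p82} = {p81, p82} ∉ τ. Therefore τ is NOT a topology.


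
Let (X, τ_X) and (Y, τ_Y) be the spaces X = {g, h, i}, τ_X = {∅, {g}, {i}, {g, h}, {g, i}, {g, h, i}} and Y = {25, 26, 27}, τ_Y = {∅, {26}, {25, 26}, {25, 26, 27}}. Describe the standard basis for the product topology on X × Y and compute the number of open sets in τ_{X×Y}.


Basis B = {∅ × ∅, {g} × {26}, {i} × {26}, {g} × {25, 26}, {g, h} × {26}, {g, i} × {26}, {i} × {25, 26}, {g} × {25, 26, 27}, {g, h, i} × {26}, {i} × {25, 26, 27}, {g, h} × {25, 26}, {g, i} × {25, 26}, {g, h} × {25, 26, 27}, {g, i} × {25, 26, 27}, {g, h, i} × {25, 26}, {g, h, i} × {25, 26, 27}}; |τ_{X×Y}| = 40.

Enumerate products U × V with U ∈ τ_X, V ∈ τ_Y (deduplicated):
  ∅ × ∅ = {} (∅)
  {g} × {26} = {(g,26)}
  {i} × {26} = {(i,26)}
  {g} × {25, 26} = {(g,25), (g,26)}
  {g, h} × {26} = {(g,26), (h,26)}
  {g, i} × {26} = {(g,26), (i,26)}
  {i} × {25, 26} = {(i,25), (i,26)}
  {g} × {25, 26, 27} = {(g,25), (g,26), (g,27)}
  {g, h, i} × {26} = {(g,26), (h,26), (i,26)}
  {i} × {25, 26, 27} = {(i,25), (i,26), (i,27)}
  {g, h} × {25, 26} = {(g,25), (g,26), (h,25), (h,26)}
  {g, i} × {25, 26} = {(g,25), (g,26), (i,25), (i,26)}
  {g, h} × {25, 26, 27} = {(g,25), (g,26), (g,27), (h,25), (h,26), (h,27)}
  {g, i} × {25, 26, 27} = {(g,25), (g,26), (g,27), (i,25), (i,26), (i,27)}
  {g, h, i} × {25, 26} = {(g,25), (g,26), (h,25), (h,26), (i,25), (i,26)}
  {g, h, i} × {25, 26, 27} = {(g,25), (g,26), (g,27), (h,25), (h,26), (h,27), (i,25), (i,26), (i,27)}
These 16 distinct sets form the basis B.
Close under arbitrary unions to get τ_{X×Y}; counting gives |τ_{X×Y}| = 40.


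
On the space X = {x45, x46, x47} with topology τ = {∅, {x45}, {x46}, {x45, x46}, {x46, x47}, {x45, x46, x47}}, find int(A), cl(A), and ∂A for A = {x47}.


int(A) = ∅, cl(A) = {x47}, ∂A = {x47}.

Closed sets in (X, τ) are complements of opens:
  closed(X, τ) = {∅, {x45}, {x47}, {x45, x47}, {x46, x47}, {x45, x46, x47}}.
int(A) = ⋃ {U ∈ τ : U ⊆ A}. Opens contained in A: ∅.
Taking the union of these: int(A) = ∅.
cl(A) = ⋂ {C closed : A ⊆ C}. Closed sets containing A: {x47}, {x45, x47}, {x46, x47}, {x45, x46, x47}.
Intersecting these: cl(A) = {x47}.
∂A = cl(A) ∖ int(A) = {x47} ∖ ∅ = {x47}.


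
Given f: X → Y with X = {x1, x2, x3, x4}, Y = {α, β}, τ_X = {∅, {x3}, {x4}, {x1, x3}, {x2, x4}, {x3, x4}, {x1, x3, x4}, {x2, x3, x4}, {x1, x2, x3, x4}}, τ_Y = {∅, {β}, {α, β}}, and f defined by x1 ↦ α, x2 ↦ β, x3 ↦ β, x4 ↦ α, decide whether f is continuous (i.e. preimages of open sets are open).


f is NOT continuous.

Compute f^{-1}(U) for each U ∈ τ_Y:
  U = ∅: f^{-1}(U) = ∅ ∈ τ_X ✓.
  U = {β}: f^{-1}(U) = {x2, x3} ∉ τ_X ✗.
  U = {α, β}: f^{-1}(U) = {x1, x2, x3, x4} ∈ τ_X ✓.
Found U = {β} with f^{-1}(U) = {x2, x3} not in τ_X. Therefore f is NOT continuous.


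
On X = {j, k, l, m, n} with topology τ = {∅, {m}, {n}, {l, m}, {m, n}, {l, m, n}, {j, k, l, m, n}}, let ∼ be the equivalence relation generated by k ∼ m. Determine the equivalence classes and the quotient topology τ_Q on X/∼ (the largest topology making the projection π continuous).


X/∼ = {[j], [k=m], [l], [n]}; |τ_Q| = 3.

Equivalence classes: [j], [k=m], [l], [n].
Quotient map π: X → X/∼ sends j ↦ [j], k ↦ [k=m], l ↦ [l], m ↦ [k=m], n ↦ [n].
For each subset V ⊆ X/∼, compute π^{-1}(V) ⊆ X and check whether π^{-1}(V) ∈ τ. V is open in τ_Q iff π^{-1}(V) ∈ τ.
  V = {}: π^{-1}(V) = ∅ ∈ τ ✓.
  V = {[j]}: π^{-1}(V) = {j} ∉ τ ✗.
  V = {[k=m]}: π^{-1}(V) = {k, m} ∉ τ ✗.
  V = {[j], [k=m]}: π^{-1}(V) = {j, k, m} ∉ τ ✗.
  V = {[l]}: π^{-1}(V) = {l} ∉ τ ✗.
  V = {[j], [l]}: π^{-1}(V) = {j, l} ∉ τ ✗.
  V = {[k=m], [l]}: π^{-1}(V) = {k, l, m} ∉ τ ✗.
  V = {[j], [k=m], [l]}: π^{-1}(V) = {j, k, l, m} ∉ τ ✗.
  V = {[n]}: π^{-1}(V) = {n} ∈ τ ✓.
  V = {[j], [n]}: π^{-1}(V) = {j, n} ∉ τ ✗.
  V = {[k=m], [n]}: π^{-1}(V) = {k, m, n} ∉ τ ✗.
  V = {[j], [k=m], [n]}: π^{-1}(V) = {j, k, m, n} ∉ τ ✗.
  V = {[l], [n]}: π^{-1}(V) = {l, n} ∉ τ ✗.
  V = {[j], [l], [n]}: π^{-1}(V) = {j, l, n} ∉ τ ✗.
  V = {[k=m], [l], [n]}: π^{-1}(V) = {k, l, m, n} ∉ τ ✗.
  V = {[j], [k=m], [l], [n]}: π^{-1}(V) = {j, k, l, m, n} ∈ τ ✓.
Open sets in the quotient: τ_Q = {{}, {[n]}, {[j], [k=m], [l], [n]}} (3 elements).


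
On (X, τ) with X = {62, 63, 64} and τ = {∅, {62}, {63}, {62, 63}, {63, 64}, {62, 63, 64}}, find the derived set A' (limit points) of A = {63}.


A' = {64}

For each x ∈ X, list the open sets U ∈ τ with x ∈ U, then check whether U ∩ (A ∖ {x}) ≠ ∅ for every such U.
  x = 62: open {62} ∋ x has {62} ∩ (A ∖ {62}) = ∅, so x is NOT a limit point.
  x = 63: open {63} ∋ x has {63} ∩ (A ∖ {63}) = ∅, so x is NOT a limit point.
  x = 64: opens ∋ x are {63, 64}, {62, 63, 64}; each meets A ∖ {64}, so x IS a limit point.
Collecting: A' = {64}.


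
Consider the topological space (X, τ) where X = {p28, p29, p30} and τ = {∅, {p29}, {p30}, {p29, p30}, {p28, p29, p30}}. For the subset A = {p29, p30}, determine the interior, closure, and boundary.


int(A) = {p29, p30}, cl(A) = {p28, p29, p30}, ∂A = {p28}.

Closed sets in (X, τ) are complements of opens:
  closed(X, τ) = {∅, {p28}, {p28, p29}, {p28, p30}, {p28, p29, p30}}.
int(A) = ⋃ {U ∈ τ : U ⊆ A}. Opens contained in A: ∅, {p29}, {p30}, {p29, p30}.
Taking the union of these: int(A) = {p29, p30}.
cl(A) = ⋂ {C closed : A ⊆ C}. Closed sets containing A: {p28, p29, p30}.
Intersecting these: cl(A) = {p28, p29, p30}.
∂A = cl(A) ∖ int(A) = {p28, p29, p30} ∖ {p29, p30} = {p28}.


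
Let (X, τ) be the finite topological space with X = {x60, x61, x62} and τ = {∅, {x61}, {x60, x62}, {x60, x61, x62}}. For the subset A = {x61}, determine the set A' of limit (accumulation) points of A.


A' = ∅

For each x ∈ X, list the open sets U ∈ τ with x ∈ U, then check whether U ∩ (A ∖ {x}) ≠ ∅ for every such U.
  x = x60: open {x60, x62} ∋ x has {x60, x62} ∩ (A ∖ {x60}) = ∅, so x is NOT a limit point.
  x = x61: open {x61} ∋ x has {x61} ∩ (A ∖ {x61}) = ∅, so x is NOT a limit point.
  x = x62: open {x60, x62} ∋ x has {x60, x62} ∩ (A ∖ {x62}) = ∅, so x is NOT a limit point.
Collecting: A' = ∅.


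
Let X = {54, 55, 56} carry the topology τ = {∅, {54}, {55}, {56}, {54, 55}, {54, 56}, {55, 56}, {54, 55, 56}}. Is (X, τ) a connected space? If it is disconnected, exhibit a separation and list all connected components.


(X, τ) is disconnected; components = [{54}, {55}, {56}].

Find clopen sets (U ∈ τ with X ∖ U ∈ τ):
  U = ∅, X ∖ U = {54, 55, 56} — both open, so U is clopen.
  U = {54}, X ∖ U = {55, 56} — both open, so U is clopen.
  U = {55}, X ∖ U = {54, 56} — both open, so U is clopen.
  U = {56}, X ∖ U = {54, 55} — both open, so U is clopen.
  U = {54, 55}, X ∖ U = {56} — both open, so U is clopen.
  U = {54, 56}, X ∖ U = {55} — both open, so U is clopen.
  U = {55, 56}, X ∖ U = {54} — both open, so U is clopen.
  U = {54, 55, 56}, X ∖ U = ∅ — both open, so U is clopen.
Nontrivial clopen(s) exist: e.g. {54}. So (X, τ) is disconnected.
Compute connected components by grouping points that agree on all clopens:
  component: {54}
  component: {55}
  component: {56}


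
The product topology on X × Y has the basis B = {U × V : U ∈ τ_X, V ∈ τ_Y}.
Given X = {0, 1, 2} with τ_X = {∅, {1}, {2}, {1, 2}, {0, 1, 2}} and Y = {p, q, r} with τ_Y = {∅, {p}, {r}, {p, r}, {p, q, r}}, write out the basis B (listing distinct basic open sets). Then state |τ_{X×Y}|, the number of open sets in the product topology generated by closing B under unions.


Basis B = {∅ × ∅, {1} × {p}, {1} × {r}, {2} × {p}, {2} × {r}, {1} × {p, r}, {1, 2} × {p}, {1, 2} × {r}, {2} × {p, r}, {0, 1, 2} × {p}, {0, 1, 2} × {r}, {1} × {p, q, r}, {2} × {p, q, r}, {1, 2} × {p, r}, {0, 1, 2} × {p, r}, {1, 2} × {p, q, r}, {0, 1, 2} × {p, q, r}}; |τ_{X×Y}| = 48.

Enumerate products U × V with U ∈ τ_X, V ∈ τ_Y (deduplicated):
  ∅ × ∅ = {} (∅)
  {1} × {p} = {(1,p)}
  {1} × {r} = {(1,r)}
  {2} × {p} = {(2,p)}
  {2} × {r} = {(2,r)}
  {1} × {p, r} = {(1,p), (1,r)}
  {1, 2} × {p} = {(1,p), (2,p)}
  {1, 2} × {r} = {(1,r), (2,r)}
  {2} × {p, r} = {(2,p), (2,r)}
  {0, 1, 2} × {p} = {(0,p), (1,p), (2,p)}
  {0, 1, 2} × {r} = {(0,r), (1,r), (2,r)}
  {1} × {p, q, r} = {(1,p), (1,q), (1,r)}
  {2} × {p, q, r} = {(2,p), (2,q), (2,r)}
  {1, 2} × {p, r} = {(1,p), (1,r), (2,p), (2,r)}
  {0, 1, 2} × {p, r} = {(0,p), (0,r), (1,p), (1,r), (2,p), (2,r)}
  {1, 2} × {p, q, r} = {(1,p), (1,q), (1,r), (2,p), (2,q), (2,r)}
  {0, 1, 2} × {p, q, r} = {(0,p), (0,q), (0,r), (1,p), (1,q), (1,r), (2,p), (2,q), (2,r)}
These 17 distinct sets form the basis B.
Close under arbitrary unions to get τ_{X×Y}; counting gives |τ_{X×Y}| = 48.


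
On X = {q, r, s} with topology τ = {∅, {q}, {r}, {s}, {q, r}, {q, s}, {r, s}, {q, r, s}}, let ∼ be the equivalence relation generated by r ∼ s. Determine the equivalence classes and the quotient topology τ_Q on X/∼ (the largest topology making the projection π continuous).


X/∼ = {[q], [r=s]}; |τ_Q| = 4.

Equivalence classes: [q], [r=s].
Quotient map π: X → X/∼ sends q ↦ [q], r ↦ [r=s], s ↦ [r=s].
For each subset V ⊆ X/∼, compute π^{-1}(V) ⊆ X and check whether π^{-1}(V) ∈ τ. V is open in τ_Q iff π^{-1}(V) ∈ τ.
  V = {}: π^{-1}(V) = ∅ ∈ τ ✓.
  V = {[q]}: π^{-1}(V) = {q} ∈ τ ✓.
  V = {[r=s]}: π^{-1}(V) = {r, s} ∈ τ ✓.
  V = {[q], [r=s]}: π^{-1}(V) = {q, r, s} ∈ τ ✓.
Open sets in the quotient: τ_Q = {{}, {[q]}, {[r=s]}, {[q], [r=s]}} (4 elements).


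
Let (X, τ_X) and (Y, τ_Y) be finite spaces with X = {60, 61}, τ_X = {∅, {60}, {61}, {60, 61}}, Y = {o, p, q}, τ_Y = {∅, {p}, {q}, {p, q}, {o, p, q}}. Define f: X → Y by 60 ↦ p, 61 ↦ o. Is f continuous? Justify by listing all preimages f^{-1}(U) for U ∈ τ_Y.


f IS continuous.

Compute f^{-1}(U) for each U ∈ τ_Y:
  U = ∅: f^{-1}(U) = ∅ ∈ τ_X ✓.
  U = {p}: f^{-1}(U) = {60} ∈ τ_X ✓.
  U = {q}: f^{-1}(U) = ∅ ∈ τ_X ✓.
  U = {p, q}: f^{-1}(U) = {60} ∈ τ_X ✓.
  U = {o, p, q}: f^{-1}(U) = {60, 61} ∈ τ_X ✓.
Every preimage lies in τ_X, so f IS continuous.


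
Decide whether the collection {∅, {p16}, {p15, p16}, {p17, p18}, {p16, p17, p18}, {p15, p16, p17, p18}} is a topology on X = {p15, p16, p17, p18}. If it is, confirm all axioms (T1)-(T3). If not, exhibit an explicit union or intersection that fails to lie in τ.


τ IS a topology on X.

Axiom (T1): ∅ ∈ τ? Yes; X ∈ τ? Yes.
Axiom (T2/T3): check pairwise unions and intersections of members of τ.
All pairwise intersections and unions checked — each lies in τ. Therefore τ satisfies (T1), (T2), (T3): it IS a topology on X.


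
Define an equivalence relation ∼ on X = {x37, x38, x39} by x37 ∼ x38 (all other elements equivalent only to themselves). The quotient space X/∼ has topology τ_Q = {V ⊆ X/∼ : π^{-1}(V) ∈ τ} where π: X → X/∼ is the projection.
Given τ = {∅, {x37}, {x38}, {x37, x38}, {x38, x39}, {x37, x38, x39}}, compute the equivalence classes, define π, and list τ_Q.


X/∼ = {[x37=x38], [x39]}; |τ_Q| = 3.

Equivalence classes: [x37=x38], [x39].
Quotient map π: X → X/∼ sends x37 ↦ [x37=x38], x38 ↦ [x37=x38], x39 ↦ [x39].
For each subset V ⊆ X/∼, compute π^{-1}(V) ⊆ X and check whether π^{-1}(V) ∈ τ. V is open in τ_Q iff π^{-1}(V) ∈ τ.
  V = {}: π^{-1}(V) = ∅ ∈ τ ✓.
  V = {[x37=x38]}: π^{-1}(V) = {x37, x38} ∈ τ ✓.
  V = {[x39]}: π^{-1}(V) = {x39} ∉ τ ✗.
  V = {[x37=x38], [x39]}: π^{-1}(V) = {x37, x38, x39} ∈ τ ✓.
Open sets in the quotient: τ_Q = {{}, {[x37=x38]}, {[x37=x38], [x39]}} (3 elements).


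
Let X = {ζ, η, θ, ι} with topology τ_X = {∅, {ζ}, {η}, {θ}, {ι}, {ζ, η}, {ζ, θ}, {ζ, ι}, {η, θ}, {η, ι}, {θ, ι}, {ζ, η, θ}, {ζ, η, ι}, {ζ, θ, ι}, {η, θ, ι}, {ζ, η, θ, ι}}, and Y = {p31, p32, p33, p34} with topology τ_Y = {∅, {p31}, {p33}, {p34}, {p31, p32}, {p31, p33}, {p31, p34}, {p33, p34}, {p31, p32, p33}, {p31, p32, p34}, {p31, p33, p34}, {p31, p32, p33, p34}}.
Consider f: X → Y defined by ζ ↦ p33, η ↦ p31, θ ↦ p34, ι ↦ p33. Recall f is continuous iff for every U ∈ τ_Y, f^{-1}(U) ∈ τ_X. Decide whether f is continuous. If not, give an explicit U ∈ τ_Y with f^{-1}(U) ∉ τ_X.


f IS continuous.

Compute f^{-1}(U) for each U ∈ τ_Y:
  U = ∅: f^{-1}(U) = ∅ ∈ τ_X ✓.
  U = {p31}: f^{-1}(U) = {η} ∈ τ_X ✓.
  U = {p33}: f^{-1}(U) = {ζ, ι} ∈ τ_X ✓.
  U = {p34}: f^{-1}(U) = {θ} ∈ τ_X ✓.
  U = {p31, p32}: f^{-1}(U) = {η} ∈ τ_X ✓.
  U = {p31, p33}: f^{-1}(U) = {ζ, η, ι} ∈ τ_X ✓.
  U = {p31, p34}: f^{-1}(U) = {η, θ} ∈ τ_X ✓.
  U = {p33, p34}: f^{-1}(U) = {ζ, θ, ι} ∈ τ_X ✓.
  U = {p31, p32, p33}: f^{-1}(U) = {ζ, η, ι} ∈ τ_X ✓.
  U = {p31, p32, p34}: f^{-1}(U) = {η, θ} ∈ τ_X ✓.
  U = {p31, p33, p34}: f^{-1}(U) = {ζ, η, θ, ι} ∈ τ_X ✓.
  U = {p31, p32, p33, p34}: f^{-1}(U) = {ζ, η, θ, ι} ∈ τ_X ✓.
Every preimage lies in τ_X, so f IS continuous.


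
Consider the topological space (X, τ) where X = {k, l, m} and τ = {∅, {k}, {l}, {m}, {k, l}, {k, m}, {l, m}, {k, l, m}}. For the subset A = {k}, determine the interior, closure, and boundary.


int(A) = {k}, cl(A) = {k}, ∂A = ∅.

Closed sets in (X, τ) are complements of opens:
  closed(X, τ) = {∅, {k}, {l}, {m}, {k, l}, {k, m}, {l, m}, {k, l, m}}.
int(A) = ⋃ {U ∈ τ : U ⊆ A}. Opens contained in A: ∅, {k}.
Taking the union of these: int(A) = {k}.
cl(A) = ⋂ {C closed : A ⊆ C}. Closed sets containing A: {k}, {k, l}, {k, m}, {k, l, m}.
Intersecting these: cl(A) = {k}.
∂A = cl(A) ∖ int(A) = {k} ∖ {k} = ∅.


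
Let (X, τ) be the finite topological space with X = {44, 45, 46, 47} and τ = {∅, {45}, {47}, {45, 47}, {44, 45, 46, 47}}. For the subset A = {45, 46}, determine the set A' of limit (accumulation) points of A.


A' = {44, 46}

For each x ∈ X, list the open sets U ∈ τ with x ∈ U, then check whether U ∩ (A ∖ {x}) ≠ ∅ for every such U.
  x = 44: opens ∋ x are {44, 45, 46, 47}; each meets A ∖ {44}, so x IS a limit point.
  x = 45: open {45} ∋ x has {45} ∩ (A ∖ {45}) = ∅, so x is NOT a limit point.
  x = 46: opens ∋ x are {44, 45, 46, 47}; each meets A ∖ {46}, so x IS a limit point.
  x = 47: open {47} ∋ x has {47} ∩ (A ∖ {47}) = ∅, so x is NOT a limit point.
Collecting: A' = {44, 46}.


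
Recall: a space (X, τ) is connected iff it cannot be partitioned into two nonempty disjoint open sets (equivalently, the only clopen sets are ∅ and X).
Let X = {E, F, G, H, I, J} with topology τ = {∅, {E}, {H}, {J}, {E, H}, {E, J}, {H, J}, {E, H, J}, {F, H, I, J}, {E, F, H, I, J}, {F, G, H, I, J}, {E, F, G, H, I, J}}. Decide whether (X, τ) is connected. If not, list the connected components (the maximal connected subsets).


(X, τ) is disconnected; components = [{E}, {F, G, H, I, J}].

Find clopen sets (U ∈ τ with X ∖ U ∈ τ):
  U = ∅, X ∖ U = {E, F, G, H, I, J} — both open, so U is clopen.
  U = {E}, X ∖ U = {F, G, H, I, J} — both open, so U is clopen.
  U = {F, G, H, I, J}, X ∖ U = {E} — both open, so U is clopen.
  U = {E, F, G, H, I, J}, X ∖ U = ∅ — both open, so U is clopen.
Nontrivial clopen(s) exist: e.g. {F, G, H, I, J}. So (X, τ) is disconnected.
Compute connected components by grouping points that agree on all clopens:
  component: {E}
  component: {F, G, H, I, J}


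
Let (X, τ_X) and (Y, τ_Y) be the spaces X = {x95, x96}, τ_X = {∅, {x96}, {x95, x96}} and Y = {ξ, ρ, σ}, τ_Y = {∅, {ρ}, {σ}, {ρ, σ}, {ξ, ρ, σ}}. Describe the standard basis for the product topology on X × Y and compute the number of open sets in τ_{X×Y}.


Basis B = {∅ × ∅, {x96} × {ρ}, {x96} × {σ}, {x95, x96} × {ρ}, {x95, x96} × {σ}, {x96} × {ρ, σ}, {x96} × {ξ, ρ, σ}, {x95, x96} × {ρ, σ}, {x95, x96} × {ξ, ρ, σ}}; |τ_{X×Y}| = 14.

Enumerate products U × V with U ∈ τ_X, V ∈ τ_Y (deduplicated):
  ∅ × ∅ = {} (∅)
  {x96} × {ρ} = {(x96,ρ)}
  {x96} × {σ} = {(x96,σ)}
  {x95, x96} × {ρ} = {(x95,ρ), (x96,ρ)}
  {x95, x96} × {σ} = {(x95,σ), (x96,σ)}
  {x96} × {ρ, σ} = {(x96,ρ), (x96,σ)}
  {x96} × {ξ, ρ, σ} = {(x96,ξ), (x96,ρ), (x96,σ)}
  {x95, x96} × {ρ, σ} = {(x95,ρ), (x95,σ), (x96,ρ), (x96,σ)}
  {x95, x96} × {ξ, ρ, σ} = {(x95,ξ), (x95,ρ), (x95,σ), (x96,ξ), (x96,ρ), (x96,σ)}
These 9 distinct sets form the basis B.
Close under arbitrary unions to get τ_{X×Y}; counting gives |τ_{X×Y}| = 14.


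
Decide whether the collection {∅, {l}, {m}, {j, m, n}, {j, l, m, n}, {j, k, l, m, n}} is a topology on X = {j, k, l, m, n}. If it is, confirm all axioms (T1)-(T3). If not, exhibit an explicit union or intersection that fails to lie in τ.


τ is NOT a topology on X.

Axiom (T1): ∅ ∈ τ? Yes; X ∈ τ? Yes.
Axiom (T2/T3): check pairwise unions and intersections of members of τ.
Counterexample for (T2): {l} ∪ {m} = {l, m} ∉ τ. Therefore τ is NOT a topology.


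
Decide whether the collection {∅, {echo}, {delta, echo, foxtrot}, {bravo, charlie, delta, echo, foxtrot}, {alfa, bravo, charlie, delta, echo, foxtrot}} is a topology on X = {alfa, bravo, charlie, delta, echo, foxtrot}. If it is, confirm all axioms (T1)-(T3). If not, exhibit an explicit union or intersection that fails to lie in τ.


τ IS a topology on X.

Axiom (T1): ∅ ∈ τ? Yes; X ∈ τ? Yes.
Axiom (T2/T3): check pairwise unions and intersections of members of τ.
All pairwise intersections and unions checked — each lies in τ. Therefore τ satisfies (T1), (T2), (T3): it IS a topology on X.


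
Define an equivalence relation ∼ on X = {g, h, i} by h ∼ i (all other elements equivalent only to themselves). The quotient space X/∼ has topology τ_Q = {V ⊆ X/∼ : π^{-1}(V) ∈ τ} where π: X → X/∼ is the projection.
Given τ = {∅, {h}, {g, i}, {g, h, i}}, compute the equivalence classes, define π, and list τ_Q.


X/∼ = {[g], [h=i]}; |τ_Q| = 2.

Equivalence classes: [g], [h=i].
Quotient map π: X → X/∼ sends g ↦ [g], h ↦ [h=i], i ↦ [h=i].
For each subset V ⊆ X/∼, compute π^{-1}(V) ⊆ X and check whether π^{-1}(V) ∈ τ. V is open in τ_Q iff π^{-1}(V) ∈ τ.
  V = {}: π^{-1}(V) = ∅ ∈ τ ✓.
  V = {[g]}: π^{-1}(V) = {g} ∉ τ ✗.
  V = {[h=i]}: π^{-1}(V) = {h, i} ∉ τ ✗.
  V = {[g], [h=i]}: π^{-1}(V) = {g, h, i} ∈ τ ✓.
Open sets in the quotient: τ_Q = {{}, {[g], [h=i]}} (2 elements).


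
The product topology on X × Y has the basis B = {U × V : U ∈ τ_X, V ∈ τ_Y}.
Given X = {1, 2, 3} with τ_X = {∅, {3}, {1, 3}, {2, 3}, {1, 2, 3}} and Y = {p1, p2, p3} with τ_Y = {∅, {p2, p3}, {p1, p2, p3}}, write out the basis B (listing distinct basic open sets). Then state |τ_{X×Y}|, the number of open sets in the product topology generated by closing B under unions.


Basis B = {∅ × ∅, {3} × {p2, p3}, {3} × {p1, p2, p3}, {1, 3} × {p2, p3}, {2, 3} × {p2, p3}, {1, 3} × {p1, p2, p3}, {1, 2, 3} × {p2, p3}, {2, 3} × {p1, p2, p3}, {1, 2, 3} × {p1, p2, p3}}; |τ_{X×Y}| = 14.

Enumerate products U × V with U ∈ τ_X, V ∈ τ_Y (deduplicated):
  ∅ × ∅ = {} (∅)
  {3} × {p2, p3} = {(3,p2), (3,p3)}
  {3} × {p1, p2, p3} = {(3,p1), (3,p2), (3,p3)}
  {1, 3} × {p2, p3} = {(1,p2), (1,p3), (3,p2), (3,p3)}
  {2, 3} × {p2, p3} = {(2,p2), (2,p3), (3,p2), (3,p3)}
  {1, 3} × {p1, p2, p3} = {(1,p1), (1,p2), (1,p3), (3,p1), (3,p2), (3,p3)}
  {1, 2, 3} × {p2, p3} = {(1,p2), (1,p3), (2,p2), (2,p3), (3,p2), (3,p3)}
  {2, 3} × {p1, p2, p3} = {(2,p1), (2,p2), (2,p3), (3,p1), (3,p2), (3,p3)}
  {1, 2, 3} × {p1, p2, p3} = {(1,p1), (1,p2), (1,p3), (2,p1), (2,p2), (2,p3), (3,p1), (3,p2), (3,p3)}
These 9 distinct sets form the basis B.
Close under arbitrary unions to get τ_{X×Y}; counting gives |τ_{X×Y}| = 14.


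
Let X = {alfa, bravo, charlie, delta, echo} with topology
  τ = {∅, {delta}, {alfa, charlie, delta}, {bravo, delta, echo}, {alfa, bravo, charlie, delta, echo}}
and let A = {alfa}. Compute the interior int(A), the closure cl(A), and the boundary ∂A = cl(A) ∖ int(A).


int(A) = ∅, cl(A) = {alfa, charlie}, ∂A = {alfa, charlie}.

Closed sets in (X, τ) are complements of opens:
  closed(X, τ) = {∅, {alfa, charlie}, {bravo, echo}, {alfa, bravo, charlie, echo}, {alfa, bravo, charlie, delta, echo}}.
int(A) = ⋃ {U ∈ τ : U ⊆ A}. Opens contained in A: ∅.
Taking the union of these: int(A) = ∅.
cl(A) = ⋂ {C closed : A ⊆ C}. Closed sets containing A: {alfa, charlie}, {alfa, bravo, charlie, echo}, {alfa, bravo, charlie, delta, echo}.
Intersecting these: cl(A) = {alfa, charlie}.
∂A = cl(A) ∖ int(A) = {alfa, charlie} ∖ ∅ = {alfa, charlie}.


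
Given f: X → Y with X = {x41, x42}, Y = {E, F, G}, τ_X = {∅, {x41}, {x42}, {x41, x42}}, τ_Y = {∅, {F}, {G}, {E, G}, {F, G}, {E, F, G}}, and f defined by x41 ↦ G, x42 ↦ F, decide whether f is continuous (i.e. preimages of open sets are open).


f IS continuous.

Compute f^{-1}(U) for each U ∈ τ_Y:
  U = ∅: f^{-1}(U) = ∅ ∈ τ_X ✓.
  U = {F}: f^{-1}(U) = {x42} ∈ τ_X ✓.
  U = {G}: f^{-1}(U) = {x41} ∈ τ_X ✓.
  U = {E, G}: f^{-1}(U) = {x41} ∈ τ_X ✓.
  U = {F, G}: f^{-1}(U) = {x41, x42} ∈ τ_X ✓.
  U = {E, F, G}: f^{-1}(U) = {x41, x42} ∈ τ_X ✓.
Every preimage lies in τ_X, so f IS continuous.


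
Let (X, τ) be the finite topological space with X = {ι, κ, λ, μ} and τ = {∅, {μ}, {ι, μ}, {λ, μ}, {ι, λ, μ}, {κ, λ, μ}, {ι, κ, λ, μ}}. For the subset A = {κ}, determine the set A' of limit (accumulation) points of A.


A' = ∅

For each x ∈ X, list the open sets U ∈ τ with x ∈ U, then check whether U ∩ (A ∖ {x}) ≠ ∅ for every such U.
  x = ι: open {ι, μ} ∋ x has {ι, μ} ∩ (A ∖ {ι}) = ∅, so x is NOT a limit point.
  x = κ: open {κ, λ, μ} ∋ x has {κ, λ, μ} ∩ (A ∖ {κ}) = ∅, so x is NOT a limit point.
  x = λ: open {λ, μ} ∋ x has {λ, μ} ∩ (A ∖ {λ}) = ∅, so x is NOT a limit point.
  x = μ: open {μ} ∋ x has {μ} ∩ (A ∖ {μ}) = ∅, so x is NOT a limit point.
Collecting: A' = ∅.


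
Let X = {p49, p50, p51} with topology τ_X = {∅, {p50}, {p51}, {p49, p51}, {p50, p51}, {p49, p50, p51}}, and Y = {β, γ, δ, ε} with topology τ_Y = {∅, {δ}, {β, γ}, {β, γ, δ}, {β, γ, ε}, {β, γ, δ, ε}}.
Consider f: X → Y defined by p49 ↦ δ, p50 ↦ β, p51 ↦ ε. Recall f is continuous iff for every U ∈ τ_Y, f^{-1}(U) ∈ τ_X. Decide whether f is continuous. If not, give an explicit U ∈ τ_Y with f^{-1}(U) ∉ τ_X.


f is NOT continuous.

Compute f^{-1}(U) for each U ∈ τ_Y:
  U = ∅: f^{-1}(U) = ∅ ∈ τ_X ✓.
  U = {δ}: f^{-1}(U) = {p49} ∉ τ_X ✗.
  U = {β, γ}: f^{-1}(U) = {p50} ∈ τ_X ✓.
  U = {β, γ, δ}: f^{-1}(U) = {p49, p50} ∉ τ_X ✗.
  U = {β, γ, ε}: f^{-1}(U) = {p50, p51} ∈ τ_X ✓.
  U = {β, γ, δ, ε}: f^{-1}(U) = {p49, p50, p51} ∈ τ_X ✓.
Found U = {δ} with f^{-1}(U) = {p49} not in τ_X. Therefore f is NOT continuous.


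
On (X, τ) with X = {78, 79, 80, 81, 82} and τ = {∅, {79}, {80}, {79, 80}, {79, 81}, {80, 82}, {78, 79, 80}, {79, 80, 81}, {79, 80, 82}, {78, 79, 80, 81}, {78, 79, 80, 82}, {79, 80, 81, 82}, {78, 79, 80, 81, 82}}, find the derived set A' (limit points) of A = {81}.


A' = ∅

For each x ∈ X, list the open sets U ∈ τ with x ∈ U, then check whether U ∩ (A ∖ {x}) ≠ ∅ for every such U.
  x = 78: open {78, 79, 80} ∋ x has {78, 79, 80} ∩ (A ∖ {78}) = ∅, so x is NOT a limit point.
  x = 79: open {79} ∋ x has {79} ∩ (A ∖ {79}) = ∅, so x is NOT a limit point.
  x = 80: open {80} ∋ x has {80} ∩ (A ∖ {80}) = ∅, so x is NOT a limit point.
  x = 81: open {79, 81} ∋ x has {79, 81} ∩ (A ∖ {81}) = ∅, so x is NOT a limit point.
  x = 82: open {80, 82} ∋ x has {80, 82} ∩ (A ∖ {82}) = ∅, so x is NOT a limit point.
Collecting: A' = ∅.


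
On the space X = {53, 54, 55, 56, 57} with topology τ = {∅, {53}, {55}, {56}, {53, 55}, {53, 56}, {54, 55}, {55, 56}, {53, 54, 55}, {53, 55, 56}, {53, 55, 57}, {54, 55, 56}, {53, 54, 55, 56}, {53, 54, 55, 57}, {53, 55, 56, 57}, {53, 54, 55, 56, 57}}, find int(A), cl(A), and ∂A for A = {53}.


int(A) = {53}, cl(A) = {53, 57}, ∂A = {57}.

Closed sets in (X, τ) are complements of opens:
  closed(X, τ) = {∅, {54}, {56}, {57}, {53, 57}, {54, 56}, {54, 57}, {56, 57}, {53, 54, 57}, {53, 56, 57}, {54, 55, 57}, {54, 56, 57}, {53, 54, 55, 57}, {53, 54, 56, 57}, {54, 55, 56, 57}, {53, 54, 55, 56, 57}}.
int(A) = ⋃ {U ∈ τ : U ⊆ A}. Opens contained in A: ∅, {53}.
Taking the union of these: int(A) = {53}.
cl(A) = ⋂ {C closed : A ⊆ C}. Closed sets containing A: {53, 57}, {53, 54, 57}, {53, 56, 57}, {53, 54, 55, 57}, {53, 54, 56, 57}, {53, 54, 55, 56, 57}.
Intersecting these: cl(A) = {53, 57}.
∂A = cl(A) ∖ int(A) = {53, 57} ∖ {53} = {57}.


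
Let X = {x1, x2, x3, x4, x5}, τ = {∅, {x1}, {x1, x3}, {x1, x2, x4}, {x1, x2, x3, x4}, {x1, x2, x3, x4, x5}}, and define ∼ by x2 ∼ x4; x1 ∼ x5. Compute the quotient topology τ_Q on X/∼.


X/∼ = {[x1=x5], [x2=x4], [x3]}; |τ_Q| = 2.

Equivalence classes: [x1=x5], [x2=x4], [x3].
Quotient map π: X → X/∼ sends x1 ↦ [x1=x5], x2 ↦ [x2=x4], x3 ↦ [x3], x4 ↦ [x2=x4], x5 ↦ [x1=x5].
For each subset V ⊆ X/∼, compute π^{-1}(V) ⊆ X and check whether π^{-1}(V) ∈ τ. V is open in τ_Q iff π^{-1}(V) ∈ τ.
  V = {}: π^{-1}(V) = ∅ ∈ τ ✓.
  V = {[x1=x5]}: π^{-1}(V) = {x1, x5} ∉ τ ✗.
  V = {[x2=x4]}: π^{-1}(V) = {x2, x4} ∉ τ ✗.
  V = {[x1=x5], [x2=x4]}: π^{-1}(V) = {x1, x2, x4, x5} ∉ τ ✗.
  V = {[x3]}: π^{-1}(V) = {x3} ∉ τ ✗.
  V = {[x1=x5], [x3]}: π^{-1}(V) = {x1, x3, x5} ∉ τ ✗.
  V = {[x2=x4], [x3]}: π^{-1}(V) = {x2, x3, x4} ∉ τ ✗.
  V = {[x1=x5], [x2=x4], [x3]}: π^{-1}(V) = {x1, x2, x3, x4, x5} ∈ τ ✓.
Open sets in the quotient: τ_Q = {{}, {[x1=x5], [x2=x4], [x3]}} (2 elements).


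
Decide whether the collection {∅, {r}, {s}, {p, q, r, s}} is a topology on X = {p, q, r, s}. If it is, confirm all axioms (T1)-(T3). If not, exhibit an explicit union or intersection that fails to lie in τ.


τ is NOT a topology on X.

Axiom (T1): ∅ ∈ τ? Yes; X ∈ τ? Yes.
Axiom (T2/T3): check pairwise unions and intersections of members of τ.
Counterexample for (T2): {r} ∪ {s} = {r, s} ∉ τ. Therefore τ is NOT a topology.


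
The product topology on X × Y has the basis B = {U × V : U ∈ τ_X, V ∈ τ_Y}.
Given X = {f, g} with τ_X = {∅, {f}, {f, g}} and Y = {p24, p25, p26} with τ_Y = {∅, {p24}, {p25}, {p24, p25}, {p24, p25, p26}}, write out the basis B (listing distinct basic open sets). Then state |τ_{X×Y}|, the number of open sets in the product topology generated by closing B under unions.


Basis B = {∅ × ∅, {f} × {p24}, {f} × {p25}, {f} × {p24, p25}, {f, g} × {p24}, {f, g} × {p25}, {f} × {p24, p25, p26}, {f, g} × {p24, p25}, {f, g} × {p24, p25, p26}}; |τ_{X×Y}| = 14.

Enumerate products U × V with U ∈ τ_X, V ∈ τ_Y (deduplicated):
  ∅ × ∅ = {} (∅)
  {f} × {p24} = {(f,p24)}
  {f} × {p25} = {(f,p25)}
  {f} × {p24, p25} = {(f,p24), (f,p25)}
  {f, g} × {p24} = {(f,p24), (g,p24)}
  {f, g} × {p25} = {(f,p25), (g,p25)}
  {f} × {p24, p25, p26} = {(f,p24), (f,p25), (f,p26)}
  {f, g} × {p24, p25} = {(f,p24), (f,p25), (g,p24), (g,p25)}
  {f, g} × {p24, p25, p26} = {(f,p24), (f,p25), (f,p26), (g,p24), (g,p25), (g,p26)}
These 9 distinct sets form the basis B.
Close under arbitrary unions to get τ_{X×Y}; counting gives |τ_{X×Y}| = 14.


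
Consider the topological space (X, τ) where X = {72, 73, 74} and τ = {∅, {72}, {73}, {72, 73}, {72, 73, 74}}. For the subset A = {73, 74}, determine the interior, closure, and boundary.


int(A) = {73}, cl(A) = {73, 74}, ∂A = {74}.

Closed sets in (X, τ) are complements of opens:
  closed(X, τ) = {∅, {74}, {72, 74}, {73, 74}, {72, 73, 74}}.
int(A) = ⋃ {U ∈ τ : U ⊆ A}. Opens contained in A: ∅, {73}.
Taking the union of these: int(A) = {73}.
cl(A) = ⋂ {C closed : A ⊆ C}. Closed sets containing A: {73, 74}, {72, 73, 74}.
Intersecting these: cl(A) = {73, 74}.
∂A = cl(A) ∖ int(A) = {73, 74} ∖ {73} = {74}.


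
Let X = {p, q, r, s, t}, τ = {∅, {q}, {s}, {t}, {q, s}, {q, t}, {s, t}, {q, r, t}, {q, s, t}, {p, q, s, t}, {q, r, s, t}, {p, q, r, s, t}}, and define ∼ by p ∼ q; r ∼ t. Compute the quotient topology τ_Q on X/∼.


X/∼ = {[p=q], [r=t], [s]}; |τ_Q| = 3.

Equivalence classes: [p=q], [r=t], [s].
Quotient map π: X → X/∼ sends p ↦ [p=q], q ↦ [p=q], r ↦ [r=t], s ↦ [s], t ↦ [r=t].
For each subset V ⊆ X/∼, compute π^{-1}(V) ⊆ X and check whether π^{-1}(V) ∈ τ. V is open in τ_Q iff π^{-1}(V) ∈ τ.
  V = {}: π^{-1}(V) = ∅ ∈ τ ✓.
  V = {[p=q]}: π^{-1}(V) = {p, q} ∉ τ ✗.
  V = {[r=t]}: π^{-1}(V) = {r, t} ∉ τ ✗.
  V = {[p=q], [r=t]}: π^{-1}(V) = {p, q, r, t} ∉ τ ✗.
  V = {[s]}: π^{-1}(V) = {s} ∈ τ ✓.
  V = {[p=q], [s]}: π^{-1}(V) = {p, q, s} ∉ τ ✗.
  V = {[r=t], [s]}: π^{-1}(V) = {r, s, t} ∉ τ ✗.
  V = {[p=q], [r=t], [s]}: π^{-1}(V) = {p, q, r, s, t} ∈ τ ✓.
Open sets in the quotient: τ_Q = {{}, {[s]}, {[p=q], [r=t], [s]}} (3 elements).


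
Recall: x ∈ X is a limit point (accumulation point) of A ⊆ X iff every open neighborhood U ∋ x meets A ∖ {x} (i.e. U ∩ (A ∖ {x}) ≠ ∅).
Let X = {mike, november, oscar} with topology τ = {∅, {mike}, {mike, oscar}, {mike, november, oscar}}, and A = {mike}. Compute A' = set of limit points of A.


A' = {november, oscar}

For each x ∈ X, list the open sets U ∈ τ with x ∈ U, then check whether U ∩ (A ∖ {x}) ≠ ∅ for every such U.
  x = mike: open {mike} ∋ x has {mike} ∩ (A ∖ {mike}) = ∅, so x is NOT a limit point.
  x = november: opens ∋ x are {mike, november, oscar}; each meets A ∖ {november}, so x IS a limit point.
  x = oscar: opens ∋ x are {mike, oscar}, {mike, november, oscar}; each meets A ∖ {oscar}, so x IS a limit point.
Collecting: A' = {november, oscar}.


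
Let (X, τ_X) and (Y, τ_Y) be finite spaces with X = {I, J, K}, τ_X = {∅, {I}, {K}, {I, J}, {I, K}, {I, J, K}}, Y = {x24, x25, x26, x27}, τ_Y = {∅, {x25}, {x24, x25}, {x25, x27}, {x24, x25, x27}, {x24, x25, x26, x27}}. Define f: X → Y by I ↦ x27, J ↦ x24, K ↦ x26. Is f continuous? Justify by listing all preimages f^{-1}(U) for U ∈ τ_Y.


f is NOT continuous.

Compute f^{-1}(U) for each U ∈ τ_Y:
  U = ∅: f^{-1}(U) = ∅ ∈ τ_X ✓.
  U = {x25}: f^{-1}(U) = ∅ ∈ τ_X ✓.
  U = {x24, x25}: f^{-1}(U) = {J} ∉ τ_X ✗.
  U = {x25, x27}: f^{-1}(U) = {I} ∈ τ_X ✓.
  U = {x24, x25, x27}: f^{-1}(U) = {I, J} ∈ τ_X ✓.
  U = {x24, x25, x26, x27}: f^{-1}(U) = {I, J, K} ∈ τ_X ✓.
Found U = {x24, x25} with f^{-1}(U) = {J} not in τ_X. Therefore f is NOT continuous.
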